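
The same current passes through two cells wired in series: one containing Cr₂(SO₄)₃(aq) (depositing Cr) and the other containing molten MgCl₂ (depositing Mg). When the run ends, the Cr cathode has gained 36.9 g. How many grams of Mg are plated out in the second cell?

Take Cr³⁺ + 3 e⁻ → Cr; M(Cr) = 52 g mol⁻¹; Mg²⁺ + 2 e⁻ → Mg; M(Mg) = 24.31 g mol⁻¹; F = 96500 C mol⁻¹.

n(Cr) = 36.9 / 52 = 0.7096 mol.
Since Cr³⁺ + 3 e⁻ → Cr, n(e⁻) passed = 3 × 0.7096 = 2.129 mol.
Cells in series carry the same charge, so the same 2.129 mol of electrons passes through cell 2.
Mg²⁺ + 2 e⁻ → Mg, so n(Mg) = 2.129 / 2 = 1.064 mol.
m(Mg) = 1.064 × 24.31 = 25.9 g.

25.9 g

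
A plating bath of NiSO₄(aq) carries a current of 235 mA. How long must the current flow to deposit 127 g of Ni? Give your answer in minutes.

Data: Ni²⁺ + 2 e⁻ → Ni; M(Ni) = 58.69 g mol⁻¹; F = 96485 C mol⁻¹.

29600 min

n(Ni) = m/M = 127 / 58.69 = 2.164 mol.
Each Ni atom requires 2 electrons, so n(e⁻) = 2 × 2.164 = 4.328 mol.
Q = n(e⁻)·F = 4.328 × 96485 = 417600 C.
t = Q/I = 417600 / 0.2350 A = 1777000 s = 29600 min.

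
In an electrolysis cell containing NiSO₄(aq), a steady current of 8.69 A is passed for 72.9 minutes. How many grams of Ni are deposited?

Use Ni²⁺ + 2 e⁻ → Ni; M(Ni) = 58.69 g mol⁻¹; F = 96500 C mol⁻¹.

Q = I·t = 8.690 A × 4374.0 s = 38010 C.
n(e⁻) = Q/F = 38010 / 96500 = 0.3939 mol.
Ni²⁺ + 2 e⁻ → Ni, so n(Ni) = n(e⁻)/2 = 0.1969 mol.
m = n·M = 0.1969 × 58.69 = 11.6 g.

11.6 g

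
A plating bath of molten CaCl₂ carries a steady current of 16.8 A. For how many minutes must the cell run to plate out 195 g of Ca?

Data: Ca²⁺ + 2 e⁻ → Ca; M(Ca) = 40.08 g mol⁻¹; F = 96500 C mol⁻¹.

n(Ca) = m/M = 195 / 40.08 = 4.865 mol.
Each Ca atom requires 2 electrons, so n(e⁻) = 2 × 4.865 = 9.731 mol.
Q = n(e⁻)·F = 9.731 × 96500 = 939000 C.
t = Q/I = 939000 / 16.80 A = 55890 s = 932 min.

932 min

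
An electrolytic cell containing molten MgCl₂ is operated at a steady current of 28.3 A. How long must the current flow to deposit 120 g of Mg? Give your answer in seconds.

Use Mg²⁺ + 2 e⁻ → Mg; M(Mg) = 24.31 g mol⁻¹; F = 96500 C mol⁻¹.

33700 s

n(Mg) = m/M = 120 / 24.31 = 4.936 mol.
Each Mg atom requires 2 electrons, so n(e⁻) = 2 × 4.936 = 9.872 mol.
Q = n(e⁻)·F = 9.872 × 96500 = 952700 C.
t = Q/I = 952700 / 28.30 A = 33660 s.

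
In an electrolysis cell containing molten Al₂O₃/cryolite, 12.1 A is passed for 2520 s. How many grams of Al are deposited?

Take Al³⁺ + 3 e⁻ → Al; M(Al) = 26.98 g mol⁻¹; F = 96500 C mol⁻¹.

Q = I·t = 12.10 A × 2520.0 s = 30490 C.
n(e⁻) = Q/F = 30490 / 96500 = 0.3160 mol.
Al³⁺ + 3 e⁻ → Al, so n(Al) = n(e⁻)/3 = 0.1053 mol.
m = n·M = 0.1053 × 26.98 = 2.84 g.

2.84 g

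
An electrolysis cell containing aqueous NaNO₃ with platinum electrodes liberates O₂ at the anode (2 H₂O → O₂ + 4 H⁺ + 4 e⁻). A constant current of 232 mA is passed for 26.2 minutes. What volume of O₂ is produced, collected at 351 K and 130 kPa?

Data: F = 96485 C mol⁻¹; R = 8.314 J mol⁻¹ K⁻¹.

0.0212 L

Q = I·t = 0.2320 A × 1572.0 s = 364.7 C.
n(e⁻) = Q/F = 364.7 / 96485 = 0.003780 mol.
4 electrons are transferred per O₂ molecule, so n(O₂) = 0.003780 / 4 = 0.0009450 mol.
V = nRT/P = (0.0009450 × 8.314 × 351) / (130 × 10³ Pa) = 2.12 × 10⁻⁵ m³ = 0.0212 L.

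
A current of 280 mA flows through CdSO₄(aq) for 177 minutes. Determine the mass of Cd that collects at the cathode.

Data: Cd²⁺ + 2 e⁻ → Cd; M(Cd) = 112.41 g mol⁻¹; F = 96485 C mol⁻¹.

Q = I·t = 0.2800 A × 10620 s = 2974 C.
n(e⁻) = Q/F = 2974 / 96485 = 0.03082 mol.
Cd²⁺ + 2 e⁻ → Cd, so n(Cd) = n(e⁻)/2 = 0.01541 mol.
m = n·M = 0.01541 × 112.41 = 1.73 g.

1.73 g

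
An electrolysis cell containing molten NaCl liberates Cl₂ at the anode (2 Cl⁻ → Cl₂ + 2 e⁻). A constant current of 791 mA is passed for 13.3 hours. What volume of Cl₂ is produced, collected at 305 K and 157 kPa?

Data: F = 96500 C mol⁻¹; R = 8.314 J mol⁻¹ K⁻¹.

Q = I·t = 0.7910 A × 47880 s = 37870 C.
n(e⁻) = Q/F = 37870 / 96500 = 0.3925 mol.
2 electrons are transferred per Cl₂ molecule, so n(Cl₂) = 0.3925 / 2 = 0.1962 mol.
V = nRT/P = (0.1962 × 8.314 × 305) / (157 × 10³ Pa) = 0.00317 m³ = 3.17 L.

3.17 L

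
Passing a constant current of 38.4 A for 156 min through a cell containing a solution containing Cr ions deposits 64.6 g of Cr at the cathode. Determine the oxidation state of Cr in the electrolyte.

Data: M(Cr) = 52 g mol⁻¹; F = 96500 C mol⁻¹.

+3

Q = I·t = 38.40 A × 9360.0 s = 359400 C, so n(e⁻) = 359400/96500 = 3.725 mol.
n(Cr) deposited = 64.6 / 52 = 1.242 mol.
Electrons per atom = n(e⁻)/n(Cr) = 3.725 / 1.242 = 3.00 ≈ 3, so the ion is Cr³⁺.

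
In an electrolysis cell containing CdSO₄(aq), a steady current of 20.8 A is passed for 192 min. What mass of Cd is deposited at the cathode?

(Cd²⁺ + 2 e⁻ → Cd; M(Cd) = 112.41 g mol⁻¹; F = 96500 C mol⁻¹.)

140 g

Q = I·t = 20.80 A × 11520 s = 239600 C.
n(e⁻) = Q/F = 239600 / 96500 = 2.483 mol.
Cd²⁺ + 2 e⁻ → Cd, so n(Cd) = n(e⁻)/2 = 1.242 mol.
m = n·M = 1.242 × 112.41 = 140 g.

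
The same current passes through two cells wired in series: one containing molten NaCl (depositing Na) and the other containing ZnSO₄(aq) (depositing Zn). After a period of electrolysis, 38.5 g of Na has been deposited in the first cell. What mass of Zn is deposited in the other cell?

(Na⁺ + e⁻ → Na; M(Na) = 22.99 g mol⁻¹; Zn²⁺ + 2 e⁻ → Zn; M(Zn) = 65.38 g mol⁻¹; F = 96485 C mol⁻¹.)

n(Na) = 38.5 / 22.99 = 1.675 mol.
Since Na⁺ + e⁻ → Na, n(e⁻) passed = 1 × 1.675 = 1.675 mol.
Cells in series carry the same charge, so the same 1.675 mol of electrons passes through cell 2.
Zn²⁺ + 2 e⁻ → Zn, so n(Zn) = 1.675 / 2 = 0.8373 mol.
m(Zn) = 0.8373 × 65.38 = 54.7 g.

54.7 g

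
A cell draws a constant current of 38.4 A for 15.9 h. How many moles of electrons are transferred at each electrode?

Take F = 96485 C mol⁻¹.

Q = I·t = 38.40 A × 57240 s = 2198000 C.
n(e⁻) = Q/F = 2198000 / 96485 = 22.8 mol.

22.8 mol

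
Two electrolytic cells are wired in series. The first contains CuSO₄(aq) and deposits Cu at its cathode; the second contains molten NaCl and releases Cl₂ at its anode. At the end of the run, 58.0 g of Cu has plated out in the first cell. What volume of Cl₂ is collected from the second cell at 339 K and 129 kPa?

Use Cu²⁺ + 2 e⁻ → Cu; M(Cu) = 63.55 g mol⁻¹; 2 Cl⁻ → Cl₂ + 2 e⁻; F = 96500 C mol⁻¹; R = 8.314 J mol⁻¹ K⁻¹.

19.9 L

n(Cu) = 58.0 / 63.55 = 0.9127 mol, so n(e⁻) = 2 × 0.9127 = 1.825 mol.
The cells are in series, so the same 1.825 mol of electrons passes through the second cell.
2 Cl⁻ → Cl₂ + 2 e⁻ — 2 mol e⁻ per mol Cl₂, so n(Cl₂) = 1.825/2 = 0.9127 mol.
V = nRT/P = (0.9127 × 8.314 × 339) / (129 × 10³) = 0.0199 m³ = 19.9 L.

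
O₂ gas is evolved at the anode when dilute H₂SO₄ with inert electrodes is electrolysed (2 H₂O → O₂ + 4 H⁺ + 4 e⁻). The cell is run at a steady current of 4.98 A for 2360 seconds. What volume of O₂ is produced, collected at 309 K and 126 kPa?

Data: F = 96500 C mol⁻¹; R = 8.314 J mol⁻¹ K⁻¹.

Q = I·t = 4.980 A × 2360.0 s = 11750 C.
n(e⁻) = Q/F = 11750 / 96500 = 0.1218 mol.
4 electrons are transferred per O₂ molecule, so n(O₂) = 0.1218 / 4 = 0.03045 mol.
V = nRT/P = (0.03045 × 8.314 × 309) / (126 × 10³ Pa) = 6.21 × 10⁻⁴ m³ = 0.621 L.

0.621 L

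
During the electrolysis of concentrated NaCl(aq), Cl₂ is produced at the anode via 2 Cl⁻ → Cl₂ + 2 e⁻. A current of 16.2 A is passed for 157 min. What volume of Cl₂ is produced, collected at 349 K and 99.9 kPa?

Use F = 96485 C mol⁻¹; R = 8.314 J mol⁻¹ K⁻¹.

23.0 L

Q = I·t = 16.20 A × 9420.0 s = 152600 C.
n(e⁻) = Q/F = 152600 / 96485 = 1.582 mol.
2 electrons are transferred per Cl₂ molecule, so n(Cl₂) = 1.582 / 2 = 0.7908 mol.
V = nRT/P = (0.7908 × 8.314 × 349) / (99.9 × 10³ Pa) = 0.0230 m³ = 23.0 L.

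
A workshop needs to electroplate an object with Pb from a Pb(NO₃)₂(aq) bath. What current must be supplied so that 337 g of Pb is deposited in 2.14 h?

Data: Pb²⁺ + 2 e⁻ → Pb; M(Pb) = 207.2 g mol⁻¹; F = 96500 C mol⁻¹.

n(Pb) = 337 / 207.2 = 1.626 mol.
n(e⁻) = 2 × 1.626 = 3.253 mol.
Q = n(e⁻)·F = 3.253 × 96500 = 313900 C.
I = Q/t = 313900 / 7704.0 s = 40.7 A.

40.7 A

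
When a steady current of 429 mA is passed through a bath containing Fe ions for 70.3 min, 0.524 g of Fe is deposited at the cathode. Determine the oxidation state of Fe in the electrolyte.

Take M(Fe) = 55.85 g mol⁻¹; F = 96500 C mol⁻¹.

Q = I·t = 0.4290 A × 4218.0 s = 1810 C, so n(e⁻) = 1810/96500 = 0.01875 mol.
n(Fe) deposited = 0.524 / 55.85 = 0.009382 mol.
Electrons per atom = n(e⁻)/n(Fe) = 0.01875 / 0.009382 = 2.00 ≈ 2, so the ion is Fe²⁺.

+2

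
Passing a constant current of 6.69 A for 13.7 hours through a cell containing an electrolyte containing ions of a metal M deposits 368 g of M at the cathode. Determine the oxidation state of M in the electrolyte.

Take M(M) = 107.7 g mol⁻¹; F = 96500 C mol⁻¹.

Q = I·t = 6.690 A × 49320 s = 330000 C, so n(e⁻) = 330000/96500 = 3.419 mol.
n(M) deposited = 368 / 107.7 = 3.417 mol.
Electrons per atom = n(e⁻)/n(M) = 3.419 / 3.417 = 1.00 ≈ 1, so the ion is M⁺.

+1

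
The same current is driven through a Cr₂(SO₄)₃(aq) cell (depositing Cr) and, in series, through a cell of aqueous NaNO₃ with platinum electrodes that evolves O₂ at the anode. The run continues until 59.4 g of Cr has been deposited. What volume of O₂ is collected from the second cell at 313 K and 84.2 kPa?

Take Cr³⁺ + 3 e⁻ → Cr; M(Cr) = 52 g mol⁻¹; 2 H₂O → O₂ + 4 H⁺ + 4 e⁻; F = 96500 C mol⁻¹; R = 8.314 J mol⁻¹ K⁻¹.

n(Cr) = 59.4 / 52 = 1.142 mol, so n(e⁻) = 3 × 1.142 = 3.427 mol.
The cells are in series, so the same 3.427 mol of electrons passes through the second cell.
2 H₂O → O₂ + 4 H⁺ + 4 e⁻ — 4 mol e⁻ per mol O₂, so n(O₂) = 3.427/4 = 0.8567 mol.
V = nRT/P = (0.8567 × 8.314 × 313) / (84.2 × 10³) = 0.0265 m³ = 26.5 L.

26.5 L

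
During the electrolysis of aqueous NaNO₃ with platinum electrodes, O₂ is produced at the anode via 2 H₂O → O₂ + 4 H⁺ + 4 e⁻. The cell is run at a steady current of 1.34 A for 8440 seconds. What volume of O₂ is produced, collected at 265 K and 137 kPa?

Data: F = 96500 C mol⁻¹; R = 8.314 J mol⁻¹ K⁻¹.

0.471 L

Q = I·t = 1.340 A × 8440.0 s = 11310 C.
n(e⁻) = Q/F = 11310 / 96500 = 0.1172 mol.
4 electrons are transferred per O₂ molecule, so n(O₂) = 0.1172 / 4 = 0.02930 mol.
V = nRT/P = (0.02930 × 8.314 × 265) / (137 × 10³ Pa) = 4.71 × 10⁻⁴ m³ = 0.471 L.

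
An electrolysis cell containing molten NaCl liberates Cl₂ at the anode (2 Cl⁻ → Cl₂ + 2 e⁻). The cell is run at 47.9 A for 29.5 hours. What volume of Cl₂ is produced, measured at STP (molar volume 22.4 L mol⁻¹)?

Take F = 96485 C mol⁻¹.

590 L

Q = I·t = 47.90 A × 106200 s = 5087000 C.
n(e⁻) = Q/F = 5087000 / 96485 = 52.72 mol.
2 electrons are transferred per Cl₂ molecule, so n(Cl₂) = 52.72 / 2 = 26.36 mol.
V = n × V_m = 26.36 × 22.4 = 590 L.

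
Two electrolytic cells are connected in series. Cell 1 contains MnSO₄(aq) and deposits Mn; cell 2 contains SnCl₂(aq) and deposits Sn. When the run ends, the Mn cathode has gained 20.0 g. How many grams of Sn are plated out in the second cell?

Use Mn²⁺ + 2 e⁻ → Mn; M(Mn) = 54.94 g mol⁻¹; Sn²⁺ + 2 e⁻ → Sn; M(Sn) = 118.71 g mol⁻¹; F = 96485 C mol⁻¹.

n(Mn) = 20.0 / 54.94 = 0.3640 mol.
Since Mn²⁺ + 2 e⁻ → Mn, n(e⁻) passed = 2 × 0.3640 = 0.7281 mol.
Cells in series carry the same charge, so the same 0.7281 mol of electrons passes through cell 2.
Sn²⁺ + 2 e⁻ → Sn, so n(Sn) = 0.7281 / 2 = 0.3640 mol.
m(Sn) = 0.3640 × 118.71 = 43.2 g.

43.2 g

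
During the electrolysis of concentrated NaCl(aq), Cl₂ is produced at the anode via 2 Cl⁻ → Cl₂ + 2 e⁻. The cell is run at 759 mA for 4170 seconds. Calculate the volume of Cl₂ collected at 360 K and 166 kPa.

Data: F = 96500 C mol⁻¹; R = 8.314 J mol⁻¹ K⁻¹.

Q = I·t = 0.7590 A × 4170.0 s = 3165 C.
n(e⁻) = Q/F = 3165 / 96500 = 0.03280 mol.
2 electrons are transferred per Cl₂ molecule, so n(Cl₂) = 0.03280 / 2 = 0.01640 mol.
V = nRT/P = (0.01640 × 8.314 × 360) / (166 × 10³ Pa) = 2.96 × 10⁻⁴ m³ = 0.296 L.

0.296 L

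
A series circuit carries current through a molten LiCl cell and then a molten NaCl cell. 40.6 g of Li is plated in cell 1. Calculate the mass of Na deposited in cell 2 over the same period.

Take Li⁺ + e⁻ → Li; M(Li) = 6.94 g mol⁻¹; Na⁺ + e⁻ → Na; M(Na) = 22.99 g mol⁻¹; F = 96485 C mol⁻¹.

134 g

n(Li) = 40.6 / 6.94 = 5.850 mol.
Since Li⁺ + e⁻ → Li, n(e⁻) passed = 1 × 5.850 = 5.850 mol.
Cells in series carry the same charge, so the same 5.850 mol of electrons passes through cell 2.
Na⁺ + e⁻ → Na, so n(Na) = 5.850 / 1 = 5.850 mol.
m(Na) = 5.850 × 22.99 = 134 g.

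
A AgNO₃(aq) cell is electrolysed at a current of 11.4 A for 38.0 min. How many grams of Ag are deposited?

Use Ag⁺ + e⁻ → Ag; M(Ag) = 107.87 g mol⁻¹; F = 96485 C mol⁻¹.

Q = I·t = 11.40 A × 2280.0 s = 25990 C.
n(e⁻) = Q/F = 25990 / 96485 = 0.2694 mol.
Ag⁺ + e⁻ → Ag, so n(Ag) = n(e⁻)/1 = 0.2694 mol.
m = n·M = 0.2694 × 107.87 = 29.1 g.

29.1 g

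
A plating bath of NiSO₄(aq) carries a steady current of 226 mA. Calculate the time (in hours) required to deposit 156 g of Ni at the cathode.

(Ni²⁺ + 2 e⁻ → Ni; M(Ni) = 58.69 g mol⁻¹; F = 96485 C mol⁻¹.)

630 h

n(Ni) = m/M = 156 / 58.69 = 2.658 mol.
Each Ni atom requires 2 electrons, so n(e⁻) = 2 × 2.658 = 5.316 mol.
Q = n(e⁻)·F = 5.316 × 96485 = 512900 C.
t = Q/I = 512900 / 0.2260 A = 2270000 s = 630 h.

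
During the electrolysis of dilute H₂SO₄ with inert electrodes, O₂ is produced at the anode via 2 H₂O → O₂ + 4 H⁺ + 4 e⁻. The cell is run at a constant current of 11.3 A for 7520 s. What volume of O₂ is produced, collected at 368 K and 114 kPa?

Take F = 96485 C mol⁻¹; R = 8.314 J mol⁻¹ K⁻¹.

5.91 L

Q = I·t = 11.30 A × 7520.0 s = 84980 C.
n(e⁻) = Q/F = 84980 / 96485 = 0.8807 mol.
4 electrons are transferred per O₂ molecule, so n(O₂) = 0.8807 / 4 = 0.2202 mol.
V = nRT/P = (0.2202 × 8.314 × 368) / (114 × 10³ Pa) = 0.00591 m³ = 5.91 L.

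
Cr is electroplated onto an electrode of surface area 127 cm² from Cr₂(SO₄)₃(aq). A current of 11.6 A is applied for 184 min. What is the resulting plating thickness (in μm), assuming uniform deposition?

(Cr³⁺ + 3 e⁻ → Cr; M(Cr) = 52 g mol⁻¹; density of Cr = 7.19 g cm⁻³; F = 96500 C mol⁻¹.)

252 μm

Q = I·t = 11.60 × 11040 = 128100 C; n(e⁻) = 1.327 mol.
n(Cr) = n(e⁻)/3 = 0.4424 mol, so m = 0.4424 × 52 = 23.00 g.
Volume = m/ρ = 23.00 / 7.19 = 3.199 cm³.
Thickness = V/A = 3.199 / 127 = 0.0252 cm = 252 μm.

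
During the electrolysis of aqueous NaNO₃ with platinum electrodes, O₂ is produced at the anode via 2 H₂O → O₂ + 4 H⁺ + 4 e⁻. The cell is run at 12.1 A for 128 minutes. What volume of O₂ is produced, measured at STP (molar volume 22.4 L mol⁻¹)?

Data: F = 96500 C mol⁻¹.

Q = I·t = 12.10 A × 7680.0 s = 92930 C.
n(e⁻) = Q/F = 92930 / 96500 = 0.9630 mol.
4 electrons are transferred per O₂ molecule, so n(O₂) = 0.9630 / 4 = 0.2407 mol.
V = n × V_m = 0.2407 × 22.4 = 5.39 L.

5.39 L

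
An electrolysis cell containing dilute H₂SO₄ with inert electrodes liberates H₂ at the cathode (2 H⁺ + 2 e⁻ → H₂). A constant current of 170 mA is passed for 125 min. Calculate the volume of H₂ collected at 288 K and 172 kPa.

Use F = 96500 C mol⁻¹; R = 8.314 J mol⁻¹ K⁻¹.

Q = I·t = 0.1700 A × 7500.0 s = 1275 C.
n(e⁻) = Q/F = 1275 / 96500 = 0.01321 mol.
2 electrons are transferred per H₂ molecule, so n(H₂) = 0.01321 / 2 = 0.006606 mol.
V = nRT/P = (0.006606 × 8.314 × 288) / (172 × 10³ Pa) = 9.20 × 10⁻⁵ m³ = 0.0920 L.

0.0920 L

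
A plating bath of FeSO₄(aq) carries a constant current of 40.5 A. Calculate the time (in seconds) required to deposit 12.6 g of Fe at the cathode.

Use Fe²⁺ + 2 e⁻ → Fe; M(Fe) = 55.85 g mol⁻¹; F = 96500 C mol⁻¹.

1080 s

n(Fe) = m/M = 12.6 / 55.85 = 0.2256 mol.
Each Fe atom requires 2 electrons, so n(e⁻) = 2 × 0.2256 = 0.4512 mol.
Q = n(e⁻)·F = 0.4512 × 96500 = 43540 C.
t = Q/I = 43540 / 40.50 A = 1075 s.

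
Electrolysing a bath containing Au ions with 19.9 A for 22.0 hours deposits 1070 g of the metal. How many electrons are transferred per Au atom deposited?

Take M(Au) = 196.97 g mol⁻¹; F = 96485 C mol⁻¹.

Q = I·t = 19.90 A × 79200 s = 1576000 C, so n(e⁻) = 1576000/96485 = 16.33 mol.
n(Au) deposited = 1070 / 196.97 = 5.432 mol.
Electrons per atom = n(e⁻)/n(Au) = 16.33 / 5.432 = 3.01 ≈ 3, so the ion is Au³⁺.

3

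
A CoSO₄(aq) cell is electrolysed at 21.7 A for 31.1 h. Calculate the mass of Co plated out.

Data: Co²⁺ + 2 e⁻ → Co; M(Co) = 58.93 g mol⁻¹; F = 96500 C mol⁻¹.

Q = I·t = 21.70 A × 111960 s = 2430000 C.
n(e⁻) = Q/F = 2430000 / 96500 = 25.18 mol.
Co²⁺ + 2 e⁻ → Co, so n(Co) = n(e⁻)/2 = 12.59 mol.
m = n·M = 12.59 × 58.93 = 742 g.

742 g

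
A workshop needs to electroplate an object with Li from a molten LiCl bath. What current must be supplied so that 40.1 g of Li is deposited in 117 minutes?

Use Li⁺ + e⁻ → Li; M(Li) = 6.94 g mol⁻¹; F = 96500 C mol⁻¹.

n(Li) = 40.1 / 6.94 = 5.778 mol.
n(e⁻) = 1 × 5.778 = 5.778 mol.
Q = n(e⁻)·F = 5.778 × 96500 = 557600 C.
I = Q/t = 557600 / 7020.0 s = 79.4 A.

79.4 A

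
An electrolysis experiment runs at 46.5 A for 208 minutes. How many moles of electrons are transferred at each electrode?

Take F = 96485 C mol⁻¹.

6.01 mol

Q = I·t = 46.50 A × 12480 s = 580300 C.
n(e⁻) = Q/F = 580300 / 96485 = 6.01 mol.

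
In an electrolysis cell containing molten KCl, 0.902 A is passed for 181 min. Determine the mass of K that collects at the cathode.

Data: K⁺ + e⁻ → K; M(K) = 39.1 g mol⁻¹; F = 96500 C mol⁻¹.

Q = I·t = 0.9020 A × 10860 s = 9796 C.
n(e⁻) = Q/F = 9796 / 96500 = 0.1015 mol.
K⁺ + e⁻ → K, so n(K) = n(e⁻)/1 = 0.1015 mol.
m = n·M = 0.1015 × 39.1 = 3.97 g.

3.97 g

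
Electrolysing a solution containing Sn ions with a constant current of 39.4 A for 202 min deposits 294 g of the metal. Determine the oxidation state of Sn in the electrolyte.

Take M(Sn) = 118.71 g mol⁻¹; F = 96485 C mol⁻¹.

Q = I·t = 39.40 A × 12120 s = 477500 C, so n(e⁻) = 477500/96485 = 4.949 mol.
n(Sn) deposited = 294 / 118.71 = 2.477 mol.
Electrons per atom = n(e⁻)/n(Sn) = 4.949 / 2.477 = 2.00 ≈ 2, so the ion is Sn²⁺.

+2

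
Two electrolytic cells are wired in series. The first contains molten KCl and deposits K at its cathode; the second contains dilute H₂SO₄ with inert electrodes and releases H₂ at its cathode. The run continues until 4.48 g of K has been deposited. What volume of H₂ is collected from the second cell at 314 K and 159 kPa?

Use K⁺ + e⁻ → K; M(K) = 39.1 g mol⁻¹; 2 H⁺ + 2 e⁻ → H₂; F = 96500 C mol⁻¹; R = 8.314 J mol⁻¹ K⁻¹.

0.941 L

n(K) = 4.48 / 39.1 = 0.1146 mol, so n(e⁻) = 1 × 0.1146 = 0.1146 mol.
The cells are in series, so the same 0.1146 mol of electrons passes through the second cell.
2 H⁺ + 2 e⁻ → H₂ — 2 mol e⁻ per mol H₂, so n(H₂) = 0.1146/2 = 0.05729 mol.
V = nRT/P = (0.05729 × 8.314 × 314) / (159 × 10³) = 9.41 × 10⁻⁴ m³ = 0.941 L.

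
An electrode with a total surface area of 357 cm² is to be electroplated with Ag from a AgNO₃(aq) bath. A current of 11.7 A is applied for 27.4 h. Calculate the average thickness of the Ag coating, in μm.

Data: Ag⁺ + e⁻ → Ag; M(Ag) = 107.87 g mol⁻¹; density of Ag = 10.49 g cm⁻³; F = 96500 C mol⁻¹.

3440 μm

Q = I·t = 11.70 × 98640 = 1154000 C; n(e⁻) = 11.96 mol.
n(Ag) = n(e⁻)/1 = 11.96 mol, so m = 11.96 × 107.87 = 1290 g.
Volume = m/ρ = 1290 / 10.49 = 123.0 cm³.
Thickness = V/A = 123.0 / 357 = 0.344 cm = 3440 μm.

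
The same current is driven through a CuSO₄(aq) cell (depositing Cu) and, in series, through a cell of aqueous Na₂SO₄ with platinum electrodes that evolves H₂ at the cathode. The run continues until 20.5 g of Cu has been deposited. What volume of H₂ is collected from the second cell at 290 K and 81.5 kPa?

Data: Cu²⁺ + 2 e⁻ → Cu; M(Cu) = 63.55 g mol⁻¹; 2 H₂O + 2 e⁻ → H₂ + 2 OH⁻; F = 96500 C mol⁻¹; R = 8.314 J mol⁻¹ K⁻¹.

9.54 L

n(Cu) = 20.5 / 63.55 = 0.3226 mol, so n(e⁻) = 2 × 0.3226 = 0.6452 mol.
The cells are in series, so the same 0.6452 mol of electrons passes through the second cell.
2 H₂O + 2 e⁻ → H₂ + 2 OH⁻ — 2 mol e⁻ per mol H₂, so n(H₂) = 0.6452/2 = 0.3226 mol.
V = nRT/P = (0.3226 × 8.314 × 290) / (81.5 × 10³) = 0.00954 m³ = 9.54 L.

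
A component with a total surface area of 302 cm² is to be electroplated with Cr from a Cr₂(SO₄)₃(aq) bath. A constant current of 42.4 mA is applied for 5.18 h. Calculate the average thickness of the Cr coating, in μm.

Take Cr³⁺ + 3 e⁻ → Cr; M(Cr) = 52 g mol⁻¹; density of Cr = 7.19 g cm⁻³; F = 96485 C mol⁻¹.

0.654 μm

Q = I·t = 0.04240 × 18648 = 790.7 C; n(e⁻) = 0.008195 mol.
n(Cr) = n(e⁻)/3 = 0.002732 mol, so m = 0.002732 × 52 = 0.1420 g.
Volume = m/ρ = 0.1420 / 7.19 = 0.01976 cm³.
Thickness = V/A = 0.01976 / 302 = 6.54 × 10⁻⁵ cm = 0.654 μm.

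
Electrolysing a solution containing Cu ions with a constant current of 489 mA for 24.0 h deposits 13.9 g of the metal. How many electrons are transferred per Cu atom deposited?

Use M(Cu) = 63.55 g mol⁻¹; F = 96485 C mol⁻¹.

Q = I·t = 0.4890 A × 86400 s = 42250 C, so n(e⁻) = 42250/96485 = 0.4379 mol.
n(Cu) deposited = 13.9 / 63.55 = 0.2187 mol.
Electrons per atom = n(e⁻)/n(Cu) = 0.4379 / 0.2187 = 2.00 ≈ 2, so the ion is Cu²⁺.

2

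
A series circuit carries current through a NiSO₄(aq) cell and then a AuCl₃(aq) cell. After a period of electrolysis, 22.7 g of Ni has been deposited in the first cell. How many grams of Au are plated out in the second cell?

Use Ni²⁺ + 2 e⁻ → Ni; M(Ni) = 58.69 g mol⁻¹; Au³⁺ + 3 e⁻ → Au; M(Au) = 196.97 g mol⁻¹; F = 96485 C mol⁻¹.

50.8 g

n(Ni) = 22.7 / 58.69 = 0.3868 mol.
Since Ni²⁺ + 2 e⁻ → Ni, n(e⁻) passed = 2 × 0.3868 = 0.7736 mol.
Cells in series carry the same charge, so the same 0.7736 mol of electrons passes through cell 2.
Au³⁺ + 3 e⁻ → Au, so n(Au) = 0.7736 / 3 = 0.2579 mol.
m(Au) = 0.2579 × 196.97 = 50.8 g.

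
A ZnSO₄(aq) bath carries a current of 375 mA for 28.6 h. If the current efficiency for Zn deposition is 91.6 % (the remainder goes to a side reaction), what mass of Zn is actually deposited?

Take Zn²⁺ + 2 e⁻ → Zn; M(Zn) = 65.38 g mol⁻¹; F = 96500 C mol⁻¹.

12.0 g

Q = I·t = 0.3750 × 102960 = 38610 C.
n(e⁻) = 38610/96500 = 0.4001 mol; theoretically n(Zn) = 0.4001/2 = 0.2001 mol, m_theo = 13.08 g.
At 91.6 % efficiency, m_actual = 0.916 × 13.08 = 12.0 g.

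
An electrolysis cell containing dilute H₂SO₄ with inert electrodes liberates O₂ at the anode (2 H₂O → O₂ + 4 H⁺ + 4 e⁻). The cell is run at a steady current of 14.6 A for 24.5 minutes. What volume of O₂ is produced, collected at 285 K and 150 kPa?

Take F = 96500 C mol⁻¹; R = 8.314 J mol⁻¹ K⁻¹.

0.878 L

Q = I·t = 14.60 A × 1470.0 s = 21460 C.
n(e⁻) = Q/F = 21460 / 96500 = 0.2224 mol.
4 electrons are transferred per O₂ molecule, so n(O₂) = 0.2224 / 4 = 0.05560 mol.
V = nRT/P = (0.05560 × 8.314 × 285) / (150 × 10³ Pa) = 8.78 × 10⁻⁴ m³ = 0.878 L.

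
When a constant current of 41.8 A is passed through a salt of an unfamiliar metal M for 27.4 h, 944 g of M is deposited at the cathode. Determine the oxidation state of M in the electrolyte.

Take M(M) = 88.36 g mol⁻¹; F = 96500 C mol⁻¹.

Q = I·t = 41.80 A × 98640 s = 4123000 C, so n(e⁻) = 4123000/96500 = 42.73 mol.
n(M) deposited = 944 / 88.36 = 10.68 mol.
Electrons per atom = n(e⁻)/n(M) = 42.73 / 10.68 = 4.00 ≈ 4, so the ion is M⁴⁺.

+4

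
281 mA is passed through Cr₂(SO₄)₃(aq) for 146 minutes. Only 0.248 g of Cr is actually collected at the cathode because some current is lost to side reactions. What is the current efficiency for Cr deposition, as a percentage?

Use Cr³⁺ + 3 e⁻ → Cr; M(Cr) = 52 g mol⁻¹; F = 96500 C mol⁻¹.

56.1 %

Q = I·t = 0.2810 × 8760.0 = 2462 C; n(e⁻) = 2462/96500 = 0.02551 mol.
Theoretical n(Cr) = n(e⁻)/3 = 0.008503 mol, i.e. m_theo = 0.008503 × 52 = 0.4421 g.
Efficiency = m_actual / m_theo = 0.248 / 0.4421 = 56.1 %.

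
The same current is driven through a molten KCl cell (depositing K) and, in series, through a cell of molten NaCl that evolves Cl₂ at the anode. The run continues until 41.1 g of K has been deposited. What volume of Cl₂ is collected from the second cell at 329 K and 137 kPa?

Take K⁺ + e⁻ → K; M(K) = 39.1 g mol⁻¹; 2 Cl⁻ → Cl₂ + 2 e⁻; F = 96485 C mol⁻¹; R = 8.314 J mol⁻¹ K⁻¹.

10.5 L

n(K) = 41.1 / 39.1 = 1.051 mol, so n(e⁻) = 1 × 1.051 = 1.051 mol.
The cells are in series, so the same 1.051 mol of electrons passes through the second cell.
2 Cl⁻ → Cl₂ + 2 e⁻ — 2 mol e⁻ per mol Cl₂, so n(Cl₂) = 1.051/2 = 0.5256 mol.
V = nRT/P = (0.5256 × 8.314 × 329) / (137 × 10³) = 0.0105 m³ = 10.5 L.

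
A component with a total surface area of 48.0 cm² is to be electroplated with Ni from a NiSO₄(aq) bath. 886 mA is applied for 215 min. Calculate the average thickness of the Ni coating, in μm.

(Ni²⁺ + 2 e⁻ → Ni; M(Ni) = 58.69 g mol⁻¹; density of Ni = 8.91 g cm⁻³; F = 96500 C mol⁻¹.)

Q = I·t = 0.8860 × 12900 = 11430 C; n(e⁻) = 0.1184 mol.
n(Ni) = n(e⁻)/2 = 0.05922 mol, so m = 0.05922 × 58.69 = 3.476 g.
Volume = m/ρ = 3.476 / 8.91 = 0.3901 cm³.
Thickness = V/A = 0.3901 / 48.0 = 0.00813 cm = 81.3 μm.

81.3 μm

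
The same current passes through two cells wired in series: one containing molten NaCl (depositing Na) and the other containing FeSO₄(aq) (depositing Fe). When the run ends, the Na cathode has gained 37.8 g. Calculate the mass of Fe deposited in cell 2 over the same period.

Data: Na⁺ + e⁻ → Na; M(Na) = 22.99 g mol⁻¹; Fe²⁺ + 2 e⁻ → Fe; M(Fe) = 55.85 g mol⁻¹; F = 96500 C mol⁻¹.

n(Na) = 37.8 / 22.99 = 1.644 mol.
Since Na⁺ + e⁻ → Na, n(e⁻) passed = 1 × 1.644 = 1.644 mol.
Cells in series carry the same charge, so the same 1.644 mol of electrons passes through cell 2.
Fe²⁺ + 2 e⁻ → Fe, so n(Fe) = 1.644 / 2 = 0.8221 mol.
m(Fe) = 0.8221 × 55.85 = 45.9 g.

45.9 g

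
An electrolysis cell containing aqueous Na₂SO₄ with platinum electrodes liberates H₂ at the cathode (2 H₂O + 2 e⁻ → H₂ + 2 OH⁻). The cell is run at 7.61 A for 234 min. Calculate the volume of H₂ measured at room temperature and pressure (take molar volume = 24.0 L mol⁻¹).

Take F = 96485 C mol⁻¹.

Q = I·t = 7.610 A × 14040 s = 106800 C.
n(e⁻) = Q/F = 106800 / 96485 = 1.107 mol.
2 electrons are transferred per H₂ molecule, so n(H₂) = 1.107 / 2 = 0.5537 mol.
V = n × V_m = 0.5537 × 24.0 = 13.3 L.

13.3 L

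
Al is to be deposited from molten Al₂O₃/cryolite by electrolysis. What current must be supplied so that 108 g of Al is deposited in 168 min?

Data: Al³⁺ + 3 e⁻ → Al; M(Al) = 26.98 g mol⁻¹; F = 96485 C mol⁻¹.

115 A

n(Al) = 108 / 26.98 = 4.003 mol.
n(e⁻) = 3 × 4.003 = 12.01 mol.
Q = n(e⁻)·F = 12.01 × 96485 = 1159000 C.
I = Q/t = 1159000 / 10080 s = 115 A.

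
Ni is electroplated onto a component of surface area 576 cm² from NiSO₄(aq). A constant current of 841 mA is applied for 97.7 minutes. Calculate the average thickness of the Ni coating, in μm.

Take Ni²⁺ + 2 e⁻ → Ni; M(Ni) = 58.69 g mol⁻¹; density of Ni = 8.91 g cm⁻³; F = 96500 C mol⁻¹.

Q = I·t = 0.8410 × 5862.0 = 4930 C; n(e⁻) = 0.05109 mol.
n(Ni) = n(e⁻)/2 = 0.02554 mol, so m = 0.02554 × 58.69 = 1.499 g.
Volume = m/ρ = 1.499 / 8.91 = 0.1683 cm³.
Thickness = V/A = 0.1683 / 576 = 2.92 × 10⁻⁴ cm = 2.92 μm.

2.92 μm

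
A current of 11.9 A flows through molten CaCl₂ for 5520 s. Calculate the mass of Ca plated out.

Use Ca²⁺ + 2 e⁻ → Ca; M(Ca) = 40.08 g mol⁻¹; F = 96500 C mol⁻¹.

13.6 g

Q = I·t = 11.90 A × 5520.0 s = 65690 C.
n(e⁻) = Q/F = 65690 / 96500 = 0.6807 mol.
Ca²⁺ + 2 e⁻ → Ca, so n(Ca) = n(e⁻)/2 = 0.3404 mol.
m = n·M = 0.3404 × 40.08 = 13.6 g.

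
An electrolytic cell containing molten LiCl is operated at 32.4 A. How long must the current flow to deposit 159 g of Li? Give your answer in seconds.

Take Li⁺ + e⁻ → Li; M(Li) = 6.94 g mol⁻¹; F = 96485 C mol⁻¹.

68200 s

n(Li) = m/M = 159 / 6.94 = 22.91 mol.
Each Li atom requires 1 electron, so n(e⁻) = 1 × 22.91 = 22.91 mol.
Q = n(e⁻)·F = 22.91 × 96485 = 2211000 C.
t = Q/I = 2211000 / 32.40 A = 68230 s.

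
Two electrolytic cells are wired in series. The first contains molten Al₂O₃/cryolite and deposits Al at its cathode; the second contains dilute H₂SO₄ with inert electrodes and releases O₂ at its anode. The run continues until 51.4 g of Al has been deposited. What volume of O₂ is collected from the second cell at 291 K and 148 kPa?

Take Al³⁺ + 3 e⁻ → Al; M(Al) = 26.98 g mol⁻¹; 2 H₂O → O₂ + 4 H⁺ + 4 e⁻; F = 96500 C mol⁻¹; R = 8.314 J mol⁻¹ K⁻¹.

23.4 L

n(Al) = 51.4 / 26.98 = 1.905 mol, so n(e⁻) = 3 × 1.905 = 5.715 mol.
The cells are in series, so the same 5.715 mol of electrons passes through the second cell.
2 H₂O → O₂ + 4 H⁺ + 4 e⁻ — 4 mol e⁻ per mol O₂, so n(O₂) = 5.715/4 = 1.429 mol.
V = nRT/P = (1.429 × 8.314 × 291) / (148 × 10³) = 0.0234 m³ = 23.4 L.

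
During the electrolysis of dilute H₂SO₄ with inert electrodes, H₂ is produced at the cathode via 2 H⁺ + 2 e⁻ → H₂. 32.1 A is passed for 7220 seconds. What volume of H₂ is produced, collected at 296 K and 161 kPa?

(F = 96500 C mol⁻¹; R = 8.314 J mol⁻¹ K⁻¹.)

18.4 L

Q = I·t = 32.10 A × 7220.0 s = 231800 C.
n(e⁻) = Q/F = 231800 / 96500 = 2.402 mol.
2 electrons are transferred per H₂ molecule, so n(H₂) = 2.402 / 2 = 1.201 mol.
V = nRT/P = (1.201 × 8.314 × 296) / (161 × 10³ Pa) = 0.0184 m³ = 18.4 L.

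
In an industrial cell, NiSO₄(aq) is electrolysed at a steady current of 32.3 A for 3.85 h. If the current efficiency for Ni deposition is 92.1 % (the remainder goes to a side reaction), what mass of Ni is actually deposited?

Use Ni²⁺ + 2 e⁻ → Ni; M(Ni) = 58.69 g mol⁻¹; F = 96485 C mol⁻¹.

125 g

Q = I·t = 32.30 × 13860 = 447700 C.
n(e⁻) = 447700/96485 = 4.640 mol; theoretically n(Ni) = 4.640/2 = 2.320 mol, m_theo = 136.2 g.
At 92.1 % efficiency, m_actual = 0.921 × 136.2 = 125 g.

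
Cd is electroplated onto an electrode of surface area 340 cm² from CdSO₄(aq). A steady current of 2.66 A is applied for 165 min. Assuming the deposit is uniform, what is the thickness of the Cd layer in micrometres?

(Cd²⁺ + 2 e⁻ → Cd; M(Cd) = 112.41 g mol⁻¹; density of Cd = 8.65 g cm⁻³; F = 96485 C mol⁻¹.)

52.2 μm

Q = I·t = 2.660 × 9900.0 = 26330 C; n(e⁻) = 0.2729 mol.
n(Cd) = n(e⁻)/2 = 0.1365 mol, so m = 0.1365 × 112.41 = 15.34 g.
Volume = m/ρ = 15.34 / 8.65 = 1.773 cm³.
Thickness = V/A = 1.773 / 340 = 0.00522 cm = 52.2 μm.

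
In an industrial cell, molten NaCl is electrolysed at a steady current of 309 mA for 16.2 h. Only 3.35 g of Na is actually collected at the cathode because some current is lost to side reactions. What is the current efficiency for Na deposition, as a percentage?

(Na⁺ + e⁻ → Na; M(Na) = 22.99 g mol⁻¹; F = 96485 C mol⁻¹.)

78.0 %

Q = I·t = 0.3090 × 58320 = 18020 C; n(e⁻) = 18020/96485 = 0.1868 mol.
Theoretical n(Na) = n(e⁻)/1 = 0.1868 mol, i.e. m_theo = 0.1868 × 22.99 = 4.294 g.
Efficiency = m_actual / m_theo = 3.35 / 4.294 = 78.0 %.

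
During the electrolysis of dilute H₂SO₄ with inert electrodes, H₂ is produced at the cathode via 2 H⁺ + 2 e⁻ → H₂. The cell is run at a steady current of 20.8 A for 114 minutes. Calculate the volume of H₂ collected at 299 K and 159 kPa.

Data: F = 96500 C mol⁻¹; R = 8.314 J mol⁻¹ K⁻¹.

Q = I·t = 20.80 A × 6840.0 s = 142300 C.
n(e⁻) = Q/F = 142300 / 96500 = 1.474 mol.
2 electrons are transferred per H₂ molecule, so n(H₂) = 1.474 / 2 = 0.7372 mol.
V = nRT/P = (0.7372 × 8.314 × 299) / (159 × 10³ Pa) = 0.0115 m³ = 11.5 L.

11.5 L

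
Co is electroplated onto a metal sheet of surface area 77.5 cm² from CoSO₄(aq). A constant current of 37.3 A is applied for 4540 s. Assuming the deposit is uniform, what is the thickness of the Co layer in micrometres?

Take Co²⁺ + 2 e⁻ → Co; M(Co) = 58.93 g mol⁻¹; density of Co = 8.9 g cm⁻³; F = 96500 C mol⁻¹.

Q = I·t = 37.30 × 4540.0 = 169300 C; n(e⁻) = 1.755 mol.
n(Co) = n(e⁻)/2 = 0.8774 mol, so m = 0.8774 × 58.93 = 51.71 g.
Volume = m/ρ = 51.71 / 8.9 = 5.810 cm³.
Thickness = V/A = 5.810 / 77.5 = 0.0750 cm = 750 μm.

750 μm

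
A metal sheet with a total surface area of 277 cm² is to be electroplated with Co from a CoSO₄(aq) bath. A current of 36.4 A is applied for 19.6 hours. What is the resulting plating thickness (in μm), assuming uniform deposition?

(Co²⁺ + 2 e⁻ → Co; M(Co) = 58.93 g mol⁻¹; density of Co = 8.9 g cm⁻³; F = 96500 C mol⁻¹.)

Q = I·t = 36.40 × 70560 = 2568000 C; n(e⁻) = 26.62 mol.
n(Co) = n(e⁻)/2 = 13.31 mol, so m = 13.31 × 58.93 = 784.2 g.
Volume = m/ρ = 784.2 / 8.9 = 88.11 cm³.
Thickness = V/A = 88.11 / 277 = 0.318 cm = 3180 μm.

3180 μm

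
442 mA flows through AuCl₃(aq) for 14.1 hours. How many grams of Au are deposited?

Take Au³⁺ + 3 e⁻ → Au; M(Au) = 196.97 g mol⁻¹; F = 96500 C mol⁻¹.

Q = I·t = 0.4420 A × 50760 s = 22440 C.
n(e⁻) = Q/F = 22440 / 96500 = 0.2325 mol.
Au³⁺ + 3 e⁻ → Au, so n(Au) = n(e⁻)/3 = 0.07750 mol.
m = n·M = 0.07750 × 196.97 = 15.3 g.

15.3 g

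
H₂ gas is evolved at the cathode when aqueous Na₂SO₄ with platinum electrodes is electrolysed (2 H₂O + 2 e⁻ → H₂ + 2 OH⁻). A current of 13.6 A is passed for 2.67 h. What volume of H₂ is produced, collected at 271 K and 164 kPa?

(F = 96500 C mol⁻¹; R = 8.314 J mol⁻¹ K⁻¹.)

Q = I·t = 13.60 A × 9612.0 s = 130700 C.
n(e⁻) = Q/F = 130700 / 96500 = 1.355 mol.
2 electrons are transferred per H₂ molecule, so n(H₂) = 1.355 / 2 = 0.6773 mol.
V = nRT/P = (0.6773 × 8.314 × 271) / (164 × 10³ Pa) = 0.00931 m³ = 9.31 L.

9.31 L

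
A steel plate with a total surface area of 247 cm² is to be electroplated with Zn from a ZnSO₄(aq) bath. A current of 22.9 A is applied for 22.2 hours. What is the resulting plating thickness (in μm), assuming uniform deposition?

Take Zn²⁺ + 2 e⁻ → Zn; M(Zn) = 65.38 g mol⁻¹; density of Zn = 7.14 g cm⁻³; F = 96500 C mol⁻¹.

3520 μm

Q = I·t = 22.90 × 79920 = 1830000 C; n(e⁻) = 18.97 mol.
n(Zn) = n(e⁻)/2 = 9.483 mol, so m = 9.483 × 65.38 = 620.0 g.
Volume = m/ρ = 620.0 / 7.14 = 86.83 cm³.
Thickness = V/A = 86.83 / 247 = 0.352 cm = 3520 μm.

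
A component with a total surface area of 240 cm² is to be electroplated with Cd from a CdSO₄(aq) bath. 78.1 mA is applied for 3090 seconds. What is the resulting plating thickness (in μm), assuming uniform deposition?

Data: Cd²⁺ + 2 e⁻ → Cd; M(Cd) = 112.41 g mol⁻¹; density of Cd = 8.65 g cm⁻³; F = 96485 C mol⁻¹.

Q = I·t = 0.07810 × 3090.0 = 241.3 C; n(e⁻) = 0.002501 mol.
n(Cd) = n(e⁻)/2 = 0.001251 mol, so m = 0.001251 × 112.41 = 0.1406 g.
Volume = m/ρ = 0.1406 / 8.65 = 0.01625 cm³.
Thickness = V/A = 0.01625 / 240 = 6.77 × 10⁻⁵ cm = 0.677 μm.

0.677 μm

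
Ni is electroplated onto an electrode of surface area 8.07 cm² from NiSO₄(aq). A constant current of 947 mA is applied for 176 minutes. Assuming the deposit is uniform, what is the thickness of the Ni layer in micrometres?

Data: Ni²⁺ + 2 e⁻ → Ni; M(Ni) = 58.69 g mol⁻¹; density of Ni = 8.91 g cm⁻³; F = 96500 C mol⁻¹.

423 μm

Q = I·t = 0.9470 × 10560 = 10000 C; n(e⁻) = 0.1036 mol.
n(Ni) = n(e⁻)/2 = 0.05182 mol, so m = 0.05182 × 58.69 = 3.041 g.
Volume = m/ρ = 3.041 / 8.91 = 0.3413 cm³.
Thickness = V/A = 0.3413 / 8.07 = 0.0423 cm = 423 μm.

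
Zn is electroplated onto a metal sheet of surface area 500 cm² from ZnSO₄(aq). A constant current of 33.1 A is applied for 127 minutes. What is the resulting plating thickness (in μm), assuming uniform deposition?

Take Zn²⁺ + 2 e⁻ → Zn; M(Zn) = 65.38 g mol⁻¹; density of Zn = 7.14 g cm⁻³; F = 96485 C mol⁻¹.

239 μm

Q = I·t = 33.10 × 7620.0 = 252200 C; n(e⁻) = 2.614 mol.
n(Zn) = n(e⁻)/2 = 1.307 mol, so m = 1.307 × 65.38 = 85.46 g.
Volume = m/ρ = 85.46 / 7.14 = 11.97 cm³.
Thickness = V/A = 11.97 / 500 = 0.0239 cm = 239 μm.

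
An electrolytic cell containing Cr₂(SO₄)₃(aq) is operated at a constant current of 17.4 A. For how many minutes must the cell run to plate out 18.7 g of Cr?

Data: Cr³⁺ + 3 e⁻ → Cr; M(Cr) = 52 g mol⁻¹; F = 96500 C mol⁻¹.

n(Cr) = m/M = 18.7 / 52 = 0.3596 mol.
Each Cr atom requires 3 electrons, so n(e⁻) = 3 × 0.3596 = 1.079 mol.
Q = n(e⁻)·F = 1.079 × 96500 = 104100 C.
t = Q/I = 104100 / 17.40 A = 5983 s = 99.7 min.

99.7 min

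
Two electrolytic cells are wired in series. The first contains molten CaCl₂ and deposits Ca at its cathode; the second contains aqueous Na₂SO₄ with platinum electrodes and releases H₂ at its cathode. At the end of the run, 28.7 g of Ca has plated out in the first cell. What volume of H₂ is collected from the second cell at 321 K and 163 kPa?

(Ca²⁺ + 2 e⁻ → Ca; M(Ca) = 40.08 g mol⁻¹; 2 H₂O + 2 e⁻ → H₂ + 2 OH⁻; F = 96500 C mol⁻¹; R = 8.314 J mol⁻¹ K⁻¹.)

n(Ca) = 28.7 / 40.08 = 0.7161 mol, so n(e⁻) = 2 × 0.7161 = 1.432 mol.
The cells are in series, so the same 1.432 mol of electrons passes through the second cell.
2 H₂O + 2 e⁻ → H₂ + 2 OH⁻ — 2 mol e⁻ per mol H₂, so n(H₂) = 1.432/2 = 0.7161 mol.
V = nRT/P = (0.7161 × 8.314 × 321) / (163 × 10³) = 0.0117 m³ = 11.7 L.

11.7 L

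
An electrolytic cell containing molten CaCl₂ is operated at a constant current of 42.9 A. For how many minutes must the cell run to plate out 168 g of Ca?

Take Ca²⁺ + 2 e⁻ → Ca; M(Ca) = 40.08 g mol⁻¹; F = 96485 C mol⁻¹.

n(Ca) = m/M = 168 / 40.08 = 4.192 mol.
Each Ca atom requires 2 electrons, so n(e⁻) = 2 × 4.192 = 8.383 mol.
Q = n(e⁻)·F = 8.383 × 96485 = 808900 C.
t = Q/I = 808900 / 42.90 A = 18850 s = 314 min.

314 min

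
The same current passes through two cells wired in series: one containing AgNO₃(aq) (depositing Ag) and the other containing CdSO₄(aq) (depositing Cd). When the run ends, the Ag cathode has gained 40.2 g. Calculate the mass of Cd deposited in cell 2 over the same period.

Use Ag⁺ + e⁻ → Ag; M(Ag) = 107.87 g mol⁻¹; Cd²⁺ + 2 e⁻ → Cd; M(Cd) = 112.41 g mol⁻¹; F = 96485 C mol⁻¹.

20.9 g

n(Ag) = 40.2 / 107.87 = 0.3727 mol.
Since Ag⁺ + e⁻ → Ag, n(e⁻) passed = 1 × 0.3727 = 0.3727 mol.
Cells in series carry the same charge, so the same 0.3727 mol of electrons passes through cell 2.
Cd²⁺ + 2 e⁻ → Cd, so n(Cd) = 0.3727 / 2 = 0.1863 mol.
m(Cd) = 0.1863 × 112.41 = 20.9 g.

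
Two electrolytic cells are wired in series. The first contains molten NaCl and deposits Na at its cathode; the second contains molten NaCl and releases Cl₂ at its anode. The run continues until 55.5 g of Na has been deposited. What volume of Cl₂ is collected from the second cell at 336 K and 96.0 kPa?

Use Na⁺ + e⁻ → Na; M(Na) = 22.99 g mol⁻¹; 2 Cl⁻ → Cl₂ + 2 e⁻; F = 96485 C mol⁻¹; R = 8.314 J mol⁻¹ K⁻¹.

n(Na) = 55.5 / 22.99 = 2.414 mol, so n(e⁻) = 1 × 2.414 = 2.414 mol.
The cells are in series, so the same 2.414 mol of electrons passes through the second cell.
2 Cl⁻ → Cl₂ + 2 e⁻ — 2 mol e⁻ per mol Cl₂, so n(Cl₂) = 2.414/2 = 1.207 mol.
V = nRT/P = (1.207 × 8.314 × 336) / (96.0 × 10³) = 0.0351 m³ = 35.1 L.

35.1 L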